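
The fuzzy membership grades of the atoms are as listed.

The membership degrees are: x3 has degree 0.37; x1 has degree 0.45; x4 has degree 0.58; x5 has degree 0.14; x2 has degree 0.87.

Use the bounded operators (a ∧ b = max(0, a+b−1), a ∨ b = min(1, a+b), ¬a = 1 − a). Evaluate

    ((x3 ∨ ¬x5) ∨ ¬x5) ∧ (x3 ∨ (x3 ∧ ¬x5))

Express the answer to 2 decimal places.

¬x5 = 1 − 0.14 = 0.86
x3 ∨ ¬x5 = min(1, a+b) on (0.37, 0.86) = 1.00
¬x5 = 1 − 0.14 = 0.86
(x3 ∨ ¬x5) ∨ ¬x5 = min(1, a+b) on (1.00, 0.86) = 1.00
¬x5 = 1 − 0.14 = 0.86
x3 ∧ ¬x5 = max(0, a+b−1) on (0.37, 0.86) = 0.23
x3 ∨ (x3 ∧ ¬x5) = min(1, a+b) on (0.37, 0.23) = 0.60
((x3 ∨ ¬x5) ∨ ¬x5) ∧ (x3 ∨ (x3 ∧ ¬x5)) = max(0, a+b−1) on (1.00, 0.60) = 0.60

0.60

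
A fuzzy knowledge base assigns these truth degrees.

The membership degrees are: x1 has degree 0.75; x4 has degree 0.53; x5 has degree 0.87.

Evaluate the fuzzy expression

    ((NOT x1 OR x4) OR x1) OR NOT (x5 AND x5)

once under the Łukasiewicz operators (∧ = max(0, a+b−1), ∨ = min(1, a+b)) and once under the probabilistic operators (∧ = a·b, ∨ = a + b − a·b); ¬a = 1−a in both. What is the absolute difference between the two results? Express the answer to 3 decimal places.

0.067

Under Łukasiewicz:
  NOT x1 = 1 − 0.75 = 0.25
  NOT x1 OR x4 = min(1, a+b) on (0.25, 0.53) = 0.78
  (NOT x1 OR x4) OR x1 = min(1, a+b) on (0.78, 0.75) = 1.00
  x5 AND x5 = max(0, a+b−1) on (0.87, 0.87) = 0.74
  NOT (x5 AND x5) = 1 − 0.74 = 0.26
  ((NOT x1 OR x4) OR x1) OR NOT (x5 AND x5) = min(1, a+b) on (1.00, 0.26) = 1.00
  → value = 1.0000
Under probabilistic:
  NOT x1 = 1 − 0.7500 = 0.2500
  NOT x1 OR x4 = a + b − a·b on (0.2500, 0.5300) = 0.6475
  (NOT x1 OR x4) OR x1 = a + b − a·b on (0.6475, 0.7500) = 0.9119
  x5 AND x5 = a·b on (0.8700, 0.8700) = 0.7569
  NOT (x5 AND x5) = 1 − 0.7569 = 0.2431
  ((NOT x1 OR x4) OR x1) OR NOT (x5 AND x5) = a + b − a·b on (0.9119, 0.2431) = 0.9333
  → value = 0.9333
|1.0000 − 0.9333| = 0.067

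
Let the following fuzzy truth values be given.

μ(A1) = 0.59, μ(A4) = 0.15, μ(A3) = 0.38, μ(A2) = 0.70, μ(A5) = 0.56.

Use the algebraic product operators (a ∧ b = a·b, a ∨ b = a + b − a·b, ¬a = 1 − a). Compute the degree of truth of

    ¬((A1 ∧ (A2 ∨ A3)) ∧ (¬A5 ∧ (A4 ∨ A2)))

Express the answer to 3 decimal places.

0.843

A2 ∨ A3 = a + b − a·b on (0.7000, 0.3800) = 0.8140
A1 ∧ (A2 ∨ A3) = a·b on (0.5900, 0.8140) = 0.4803
¬A5 = 1 − 0.5600 = 0.4400
A4 ∨ A2 = a + b − a·b on (0.1500, 0.7000) = 0.7450
¬A5 ∧ (A4 ∨ A2) = a·b on (0.4400, 0.7450) = 0.3278
(A1 ∧ (A2 ∨ A3)) ∧ (¬A5 ∧ (A4 ∨ A2)) = a·b on (0.4803, 0.3278) = 0.1574
¬((A1 ∧ (A2 ∨ A3)) ∧ (¬A5 ∧ (A4 ∨ A2))) = 1 − 0.1574 = 0.8426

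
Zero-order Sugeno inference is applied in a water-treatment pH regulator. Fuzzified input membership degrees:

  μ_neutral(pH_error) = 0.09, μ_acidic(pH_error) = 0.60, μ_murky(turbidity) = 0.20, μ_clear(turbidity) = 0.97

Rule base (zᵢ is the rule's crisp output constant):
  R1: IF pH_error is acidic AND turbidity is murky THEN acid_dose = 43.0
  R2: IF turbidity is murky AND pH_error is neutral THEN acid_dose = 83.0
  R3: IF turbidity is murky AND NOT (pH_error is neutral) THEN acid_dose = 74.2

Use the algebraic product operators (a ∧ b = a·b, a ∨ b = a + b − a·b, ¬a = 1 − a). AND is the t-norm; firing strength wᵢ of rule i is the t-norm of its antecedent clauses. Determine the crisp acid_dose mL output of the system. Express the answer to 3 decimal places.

R1 (z=43.0): acidic=0.60, murky=0.20; AND[a·b] → w = 0.1200
R2 (z=83.0): murky=0.20, neutral=0.09; AND[a·b] → w = 0.0180
R3 (z=74.2): murky=0.20, ¬neutral=1−0.09=0.91; AND[a·b] → w = 0.1820
Weighted average = (0.1200·43.0 + 0.0180·83.0 + 0.1820·74.2) / (0.1200 + 0.0180 + 0.1820)
  = 20.1584 / 0.3200 = 62.995

62.995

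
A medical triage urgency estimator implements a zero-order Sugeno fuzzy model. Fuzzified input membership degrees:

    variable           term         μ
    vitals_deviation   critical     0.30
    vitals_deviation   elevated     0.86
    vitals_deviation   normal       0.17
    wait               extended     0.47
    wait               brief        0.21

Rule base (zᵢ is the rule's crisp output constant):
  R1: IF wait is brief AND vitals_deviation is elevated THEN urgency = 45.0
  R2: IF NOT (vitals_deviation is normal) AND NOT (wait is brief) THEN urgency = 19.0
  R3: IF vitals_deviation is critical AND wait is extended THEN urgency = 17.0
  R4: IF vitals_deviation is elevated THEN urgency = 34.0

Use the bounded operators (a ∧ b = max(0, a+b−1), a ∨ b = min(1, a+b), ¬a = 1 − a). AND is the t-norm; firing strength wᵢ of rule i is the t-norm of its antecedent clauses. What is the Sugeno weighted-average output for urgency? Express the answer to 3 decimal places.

28.497

R1 (z=45.0): brief=0.21, elevated=0.86; AND[max(0, a+b−1)] → w = 0.07
R2 (z=19.0): ¬normal=1−0.17=0.83, ¬brief=1−0.21=0.79; AND[max(0, a+b−1)] → w = 0.62
R3 (z=17.0): critical=0.30, extended=0.47; AND[max(0, a+b−1)] → w = 0.00
R4 (z=34.0): elevated=0.86 → w = 0.86
Weighted average = (0.07·45.0 + 0.62·19.0 + 0.00·17.0 + 0.86·34.0) / (0.07 + 0.62 + 0.00 + 0.86)
  = 44.1700 / 1.5500 = 28.497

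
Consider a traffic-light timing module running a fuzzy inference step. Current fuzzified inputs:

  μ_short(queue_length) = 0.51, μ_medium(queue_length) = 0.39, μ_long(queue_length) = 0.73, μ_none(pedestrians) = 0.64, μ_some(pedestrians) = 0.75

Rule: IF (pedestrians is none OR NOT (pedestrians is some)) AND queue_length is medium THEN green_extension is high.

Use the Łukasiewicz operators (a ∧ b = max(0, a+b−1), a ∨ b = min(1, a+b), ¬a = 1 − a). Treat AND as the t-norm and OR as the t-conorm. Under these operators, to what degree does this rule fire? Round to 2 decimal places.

0.28

firing strength: (none=0.64 OR ¬some=1−0.75=0.25) = 0.89; AND[max(0, a+b−1)] with medium=0.39 → w = 0.28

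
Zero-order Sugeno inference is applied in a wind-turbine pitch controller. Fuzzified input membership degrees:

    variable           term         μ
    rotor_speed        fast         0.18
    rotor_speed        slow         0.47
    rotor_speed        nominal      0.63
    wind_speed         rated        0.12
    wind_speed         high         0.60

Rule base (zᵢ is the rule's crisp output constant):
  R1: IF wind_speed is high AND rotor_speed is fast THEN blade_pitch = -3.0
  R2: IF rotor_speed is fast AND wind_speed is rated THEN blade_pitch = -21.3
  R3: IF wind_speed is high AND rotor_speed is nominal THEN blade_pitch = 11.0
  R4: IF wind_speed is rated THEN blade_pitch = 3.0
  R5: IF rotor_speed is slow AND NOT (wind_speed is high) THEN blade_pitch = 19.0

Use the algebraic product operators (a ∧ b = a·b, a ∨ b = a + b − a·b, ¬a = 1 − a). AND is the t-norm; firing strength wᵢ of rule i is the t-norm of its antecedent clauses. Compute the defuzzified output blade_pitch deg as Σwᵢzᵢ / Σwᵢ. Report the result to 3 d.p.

8.958

R1 (z=-3.0): high=0.60, fast=0.18; AND[a·b] → w = 0.1080
R2 (z=-21.3): fast=0.18, rated=0.12; AND[a·b] → w = 0.0216
R3 (z=11.0): high=0.60, nominal=0.63; AND[a·b] → w = 0.3780
R4 (z=3.0): rated=0.12 → w = 0.1200
R5 (z=19.0): slow=0.47, ¬high=1−0.60=0.40; AND[a·b] → w = 0.1880
Weighted average = (0.1080·-3.0 + 0.0216·-21.3 + 0.3780·11.0 + 0.1200·3.0 + 0.1880·19.0) / (0.1080 + 0.0216 + 0.3780 + 0.1200 + 0.1880)
  = 7.3059 / 0.8156 = 8.958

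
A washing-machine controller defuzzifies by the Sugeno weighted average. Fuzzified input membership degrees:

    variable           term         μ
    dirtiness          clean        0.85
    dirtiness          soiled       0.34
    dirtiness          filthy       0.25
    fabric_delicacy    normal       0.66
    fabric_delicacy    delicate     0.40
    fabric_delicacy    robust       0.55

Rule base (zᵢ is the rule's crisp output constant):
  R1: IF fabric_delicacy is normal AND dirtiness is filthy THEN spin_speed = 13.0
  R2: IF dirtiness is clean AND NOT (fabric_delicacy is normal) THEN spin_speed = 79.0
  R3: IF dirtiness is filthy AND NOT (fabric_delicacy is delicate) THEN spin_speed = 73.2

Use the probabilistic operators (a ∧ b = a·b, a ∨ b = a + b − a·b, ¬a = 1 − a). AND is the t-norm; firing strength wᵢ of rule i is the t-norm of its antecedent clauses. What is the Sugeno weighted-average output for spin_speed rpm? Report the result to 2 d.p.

59.53

R1 (z=13.0): normal=0.66, filthy=0.25; AND[a·b] → w = 0.1650
R2 (z=79.0): clean=0.85, ¬normal=1−0.66=0.34; AND[a·b] → w = 0.2890
R3 (z=73.2): filthy=0.25, ¬delicate=1−0.40=0.60; AND[a·b] → w = 0.1500
Weighted average = (0.1650·13.0 + 0.2890·79.0 + 0.1500·73.2) / (0.1650 + 0.2890 + 0.1500)
  = 35.9560 / 0.6040 = 59.53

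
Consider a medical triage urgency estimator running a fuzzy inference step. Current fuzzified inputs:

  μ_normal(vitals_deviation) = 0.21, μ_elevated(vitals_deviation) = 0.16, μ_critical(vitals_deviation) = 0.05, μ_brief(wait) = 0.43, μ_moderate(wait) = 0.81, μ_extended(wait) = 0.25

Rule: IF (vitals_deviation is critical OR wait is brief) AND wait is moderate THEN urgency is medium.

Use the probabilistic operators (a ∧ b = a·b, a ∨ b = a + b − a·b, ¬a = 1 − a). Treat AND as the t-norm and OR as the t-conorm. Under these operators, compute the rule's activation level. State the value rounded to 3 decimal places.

firing strength: (critical=0.05 OR brief=0.43) = 0.4585; AND[a·b] with moderate=0.81 → w = 0.3714

0.371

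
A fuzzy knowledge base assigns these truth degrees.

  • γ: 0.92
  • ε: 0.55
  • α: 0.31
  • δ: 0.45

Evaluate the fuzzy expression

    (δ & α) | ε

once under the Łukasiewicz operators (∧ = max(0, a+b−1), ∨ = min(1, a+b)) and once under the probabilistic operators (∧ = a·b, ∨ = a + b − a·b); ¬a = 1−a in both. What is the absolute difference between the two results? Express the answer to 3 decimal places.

Under Łukasiewicz:
  δ & α = max(0, a+b−1) on (0.45, 0.31) = 0.00
  (δ & α) | ε = min(1, a+b) on (0.00, 0.55) = 0.55
  → value = 0.5500
Under probabilistic:
  δ & α = a·b on (0.4500, 0.3100) = 0.1395
  (δ & α) | ε = a + b − a·b on (0.1395, 0.5500) = 0.6128
  → value = 0.6128
|0.5500 − 0.6128| = 0.063

0.063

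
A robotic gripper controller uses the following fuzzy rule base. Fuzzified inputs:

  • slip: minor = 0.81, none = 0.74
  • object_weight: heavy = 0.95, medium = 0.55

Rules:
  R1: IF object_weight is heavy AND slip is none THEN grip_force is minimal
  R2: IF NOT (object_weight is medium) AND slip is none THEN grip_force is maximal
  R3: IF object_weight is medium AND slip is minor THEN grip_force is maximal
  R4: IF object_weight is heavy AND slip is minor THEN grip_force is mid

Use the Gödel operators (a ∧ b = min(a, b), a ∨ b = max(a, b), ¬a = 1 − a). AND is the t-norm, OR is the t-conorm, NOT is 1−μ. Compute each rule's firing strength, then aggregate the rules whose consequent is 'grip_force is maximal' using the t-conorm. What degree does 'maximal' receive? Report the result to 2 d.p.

R1: heavy=0.95, none=0.74; AND[min(a, b)] → w = 0.74
R2: ¬medium=1−0.55=0.45, none=0.74; AND[min(a, b)] → w = 0.45
R3: medium=0.55, minor=0.81; AND[min(a, b)] → w = 0.55
R4: heavy=0.95, minor=0.81; AND[min(a, b)] → w = 0.81
Rules with consequent 'maximal': {R2, R3} → strengths 0.45, 0.55
Aggregate via t-conorm [max(a, b)]: 0.55

0.55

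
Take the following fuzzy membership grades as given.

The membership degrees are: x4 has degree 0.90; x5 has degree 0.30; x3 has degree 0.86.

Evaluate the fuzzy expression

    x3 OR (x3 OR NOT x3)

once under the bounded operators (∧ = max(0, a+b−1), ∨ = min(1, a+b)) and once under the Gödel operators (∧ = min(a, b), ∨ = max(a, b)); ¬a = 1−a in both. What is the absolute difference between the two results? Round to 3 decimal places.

Under bounded:
  NOT x3 = 1 − 0.86 = 0.14
  x3 OR NOT x3 = min(1, a+b) on (0.86, 0.14) = 1.00
  x3 OR (x3 OR NOT x3) = min(1, a+b) on (0.86, 1.00) = 1.00
  → value = 1.0000
Under Gödel:
  NOT x3 = 1 − 0.86 = 0.14
  x3 OR NOT x3 = max(a, b) on (0.86, 0.14) = 0.86
  x3 OR (x3 OR NOT x3) = max(a, b) on (0.86, 0.86) = 0.86
  → value = 0.8600
|1.0000 − 0.8600| = 0.140

0.140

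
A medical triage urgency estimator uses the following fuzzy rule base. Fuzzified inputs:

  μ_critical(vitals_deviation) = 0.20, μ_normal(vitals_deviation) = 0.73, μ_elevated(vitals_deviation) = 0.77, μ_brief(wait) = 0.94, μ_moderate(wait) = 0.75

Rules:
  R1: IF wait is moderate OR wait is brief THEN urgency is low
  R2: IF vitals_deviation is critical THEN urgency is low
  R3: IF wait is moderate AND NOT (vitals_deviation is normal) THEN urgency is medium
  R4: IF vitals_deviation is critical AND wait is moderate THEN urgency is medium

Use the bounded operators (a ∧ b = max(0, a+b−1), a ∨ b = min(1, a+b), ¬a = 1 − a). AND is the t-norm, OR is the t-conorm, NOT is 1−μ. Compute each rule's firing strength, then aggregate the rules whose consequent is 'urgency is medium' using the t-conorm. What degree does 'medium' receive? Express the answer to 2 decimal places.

0.02

R1: moderate=0.75, brief=0.94; OR[min(1, a+b)] → w = 1.00
R2: critical=0.20 → w = 0.20
R3: moderate=0.75, ¬normal=1−0.73=0.27; AND[max(0, a+b−1)] → w = 0.02
R4: critical=0.20, moderate=0.75; AND[max(0, a+b−1)] → w = 0.00
Rules with consequent 'medium': {R3, R4} → strengths 0.02, 0.00
Aggregate via t-conorm [min(1, a+b)]: 0.02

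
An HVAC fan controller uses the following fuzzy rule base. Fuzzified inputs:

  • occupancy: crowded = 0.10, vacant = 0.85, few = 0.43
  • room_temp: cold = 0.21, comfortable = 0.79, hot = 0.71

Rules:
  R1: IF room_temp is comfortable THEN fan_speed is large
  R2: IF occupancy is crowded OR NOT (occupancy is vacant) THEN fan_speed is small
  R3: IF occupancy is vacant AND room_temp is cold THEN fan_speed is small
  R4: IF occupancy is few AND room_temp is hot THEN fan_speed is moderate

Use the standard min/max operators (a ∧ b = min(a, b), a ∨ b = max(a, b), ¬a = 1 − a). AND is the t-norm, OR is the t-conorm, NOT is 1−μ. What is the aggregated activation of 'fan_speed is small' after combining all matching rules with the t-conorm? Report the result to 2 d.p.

0.21

R1: comfortable=0.79 → w = 0.79
R2: crowded=0.10, ¬vacant=1−0.85=0.15; OR[max(a, b)] → w = 0.15
R3: vacant=0.85, cold=0.21; AND[min(a, b)] → w = 0.21
R4: few=0.43, hot=0.71; AND[min(a, b)] → w = 0.43
Rules with consequent 'small': {R2, R3} → strengths 0.15, 0.21
Aggregate via t-conorm [max(a, b)]: 0.21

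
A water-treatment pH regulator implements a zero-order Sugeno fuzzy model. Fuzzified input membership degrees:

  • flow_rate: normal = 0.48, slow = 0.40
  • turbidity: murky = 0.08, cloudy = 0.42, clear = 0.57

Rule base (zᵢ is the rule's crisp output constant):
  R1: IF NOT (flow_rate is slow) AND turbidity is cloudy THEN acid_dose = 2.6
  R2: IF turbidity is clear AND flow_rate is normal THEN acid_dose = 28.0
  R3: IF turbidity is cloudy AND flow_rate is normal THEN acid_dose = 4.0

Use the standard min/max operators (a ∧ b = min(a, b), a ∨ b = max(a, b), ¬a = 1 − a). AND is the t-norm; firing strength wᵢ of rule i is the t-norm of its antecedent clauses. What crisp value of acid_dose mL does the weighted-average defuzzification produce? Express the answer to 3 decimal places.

12.282

R1 (z=2.6): ¬slow=1−0.40=0.60, cloudy=0.42; AND[min(a, b)] → w = 0.42
R2 (z=28.0): clear=0.57, normal=0.48; AND[min(a, b)] → w = 0.48
R3 (z=4.0): cloudy=0.42, normal=0.48; AND[min(a, b)] → w = 0.42
Weighted average = (0.42·2.6 + 0.48·28.0 + 0.42·4.0) / (0.42 + 0.48 + 0.42)
  = 16.2120 / 1.3200 = 12.282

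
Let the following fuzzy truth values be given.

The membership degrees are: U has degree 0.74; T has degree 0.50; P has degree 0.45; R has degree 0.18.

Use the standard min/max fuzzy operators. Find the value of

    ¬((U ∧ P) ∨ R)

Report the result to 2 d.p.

U ∧ P = min(a, b) on (0.74, 0.45) = 0.45
(U ∧ P) ∨ R = max(a, b) on (0.45, 0.18) = 0.45
¬((U ∧ P) ∨ R) = 1 − 0.45 = 0.55

0.55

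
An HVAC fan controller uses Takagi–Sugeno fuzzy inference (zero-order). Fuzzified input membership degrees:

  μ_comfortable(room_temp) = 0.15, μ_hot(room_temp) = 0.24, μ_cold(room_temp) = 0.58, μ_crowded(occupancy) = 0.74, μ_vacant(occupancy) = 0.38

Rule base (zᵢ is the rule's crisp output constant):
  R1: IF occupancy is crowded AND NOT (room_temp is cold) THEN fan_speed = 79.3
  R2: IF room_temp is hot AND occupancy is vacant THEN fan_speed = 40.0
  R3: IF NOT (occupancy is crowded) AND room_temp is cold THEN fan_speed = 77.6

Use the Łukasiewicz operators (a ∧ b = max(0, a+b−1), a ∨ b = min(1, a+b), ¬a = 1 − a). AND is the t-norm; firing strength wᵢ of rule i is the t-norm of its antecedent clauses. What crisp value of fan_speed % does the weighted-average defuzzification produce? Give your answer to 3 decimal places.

79.300

R1 (z=79.3): crowded=0.74, ¬cold=1−0.58=0.42; AND[max(0, a+b−1)] → w = 0.16
R2 (z=40.0): hot=0.24, vacant=0.38; AND[max(0, a+b−1)] → w = 0.00
R3 (z=77.6): ¬crowded=1−0.74=0.26, cold=0.58; AND[max(0, a+b−1)] → w = 0.00
Weighted average = (0.16·79.3 + 0.00·40.0 + 0.00·77.6) / (0.16 + 0.00 + 0.00)
  = 12.6880 / 0.1600 = 79.300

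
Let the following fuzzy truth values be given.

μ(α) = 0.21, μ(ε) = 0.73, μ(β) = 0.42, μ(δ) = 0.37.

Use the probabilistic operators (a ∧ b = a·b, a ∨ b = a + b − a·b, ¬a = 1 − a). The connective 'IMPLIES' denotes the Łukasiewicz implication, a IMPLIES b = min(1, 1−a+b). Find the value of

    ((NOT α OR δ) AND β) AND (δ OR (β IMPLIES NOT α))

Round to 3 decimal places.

NOT α = 1 − 0.2100 = 0.7900
NOT α OR δ = a + b − a·b on (0.7900, 0.3700) = 0.8677
(NOT α OR δ) AND β = a·b on (0.8677, 0.4200) = 0.3644
NOT α = 1 − 0.2100 = 0.7900
β IMPLIES NOT α  [Łukasiewicz: min(1, 1−a+b)] with a=0.4200, b=0.7900 → 1.0000
δ OR (β IMPLIES NOT α) = a + b − a·b on (0.3700, 1.0000) = 1.0000
((NOT α OR δ) AND β) AND (δ OR (β IMPLIES NOT α)) = a·b on (0.3644, 1.0000) = 0.3644

0.364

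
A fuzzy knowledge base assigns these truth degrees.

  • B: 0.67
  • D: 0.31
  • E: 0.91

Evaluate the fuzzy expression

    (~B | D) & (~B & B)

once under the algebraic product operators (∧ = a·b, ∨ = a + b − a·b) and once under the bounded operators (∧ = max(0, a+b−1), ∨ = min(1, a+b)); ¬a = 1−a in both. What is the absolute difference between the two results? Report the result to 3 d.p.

Under algebraic product:
  ~B = 1 − 0.6700 = 0.3300
  ~B | D = a + b − a·b on (0.3300, 0.3100) = 0.5377
  ~B = 1 − 0.6700 = 0.3300
  ~B & B = a·b on (0.3300, 0.6700) = 0.2211
  (~B | D) & (~B & B) = a·b on (0.5377, 0.2211) = 0.1189
  → value = 0.1189
Under bounded:
  ~B = 1 − 0.67 = 0.33
  ~B | D = min(1, a+b) on (0.33, 0.31) = 0.64
  ~B = 1 − 0.67 = 0.33
  ~B & B = max(0, a+b−1) on (0.33, 0.67) = 0.00
  (~B | D) & (~B & B) = max(0, a+b−1) on (0.64, 0.00) = 0.00
  → value = 0.0000
|0.1189 − 0.0000| = 0.119

0.119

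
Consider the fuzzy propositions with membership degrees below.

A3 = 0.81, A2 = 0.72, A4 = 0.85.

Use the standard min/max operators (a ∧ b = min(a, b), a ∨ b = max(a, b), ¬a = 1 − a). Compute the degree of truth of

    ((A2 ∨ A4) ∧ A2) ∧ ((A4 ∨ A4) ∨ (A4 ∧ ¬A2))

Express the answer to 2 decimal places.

0.72

A2 ∨ A4 = max(a, b) on (0.72, 0.85) = 0.85
(A2 ∨ A4) ∧ A2 = min(a, b) on (0.85, 0.72) = 0.72
A4 ∨ A4 = max(a, b) on (0.85, 0.85) = 0.85
¬A2 = 1 − 0.72 = 0.28
A4 ∧ ¬A2 = min(a, b) on (0.85, 0.28) = 0.28
(A4 ∨ A4) ∨ (A4 ∧ ¬A2) = max(a, b) on (0.85, 0.28) = 0.85
((A2 ∨ A4) ∧ A2) ∧ ((A4 ∨ A4) ∨ (A4 ∧ ¬A2)) = min(a, b) on (0.72, 0.85) = 0.72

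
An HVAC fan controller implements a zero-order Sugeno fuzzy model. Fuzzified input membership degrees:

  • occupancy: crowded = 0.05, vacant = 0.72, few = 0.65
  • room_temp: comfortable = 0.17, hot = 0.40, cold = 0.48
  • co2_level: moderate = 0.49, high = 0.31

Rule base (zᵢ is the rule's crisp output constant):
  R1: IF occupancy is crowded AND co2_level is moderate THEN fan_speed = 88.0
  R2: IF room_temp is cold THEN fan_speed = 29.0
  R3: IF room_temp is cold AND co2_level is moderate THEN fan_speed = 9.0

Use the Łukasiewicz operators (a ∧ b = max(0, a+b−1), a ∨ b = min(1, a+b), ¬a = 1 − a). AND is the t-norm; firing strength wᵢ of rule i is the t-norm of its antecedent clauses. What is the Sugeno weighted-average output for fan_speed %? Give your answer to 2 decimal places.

29.00

R1 (z=88.0): crowded=0.05, moderate=0.49; AND[max(0, a+b−1)] → w = 0.00
R2 (z=29.0): cold=0.48 → w = 0.48
R3 (z=9.0): cold=0.48, moderate=0.49; AND[max(0, a+b−1)] → w = 0.00
Weighted average = (0.00·88.0 + 0.48·29.0 + 0.00·9.0) / (0.00 + 0.48 + 0.00)
  = 13.9200 / 0.4800 = 29.00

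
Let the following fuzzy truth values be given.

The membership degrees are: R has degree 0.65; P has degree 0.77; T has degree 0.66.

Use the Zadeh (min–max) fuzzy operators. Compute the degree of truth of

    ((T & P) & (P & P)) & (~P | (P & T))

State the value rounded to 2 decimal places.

0.66

T & P = min(a, b) on (0.66, 0.77) = 0.66
P & P = min(a, b) on (0.77, 0.77) = 0.77
(T & P) & (P & P) = min(a, b) on (0.66, 0.77) = 0.66
~P = 1 − 0.77 = 0.23
P & T = min(a, b) on (0.77, 0.66) = 0.66
~P | (P & T) = max(a, b) on (0.23, 0.66) = 0.66
((T & P) & (P & P)) & (~P | (P & T)) = min(a, b) on (0.66, 0.66) = 0.66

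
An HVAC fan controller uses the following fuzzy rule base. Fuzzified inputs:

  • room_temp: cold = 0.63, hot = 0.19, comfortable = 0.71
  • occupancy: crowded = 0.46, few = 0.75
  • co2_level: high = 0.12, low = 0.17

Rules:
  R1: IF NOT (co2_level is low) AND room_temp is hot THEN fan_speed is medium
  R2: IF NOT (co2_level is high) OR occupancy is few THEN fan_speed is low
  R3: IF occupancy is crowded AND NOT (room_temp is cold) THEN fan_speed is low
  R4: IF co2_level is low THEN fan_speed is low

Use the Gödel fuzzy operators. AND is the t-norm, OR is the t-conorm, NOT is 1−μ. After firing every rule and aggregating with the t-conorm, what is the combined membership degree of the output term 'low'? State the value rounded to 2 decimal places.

0.88

R1: ¬low=1−0.17=0.83, hot=0.19; AND[min(a, b)] → w = 0.19
R2: ¬high=1−0.12=0.88, few=0.75; OR[max(a, b)] → w = 0.88
R3: crowded=0.46, ¬cold=1−0.63=0.37; AND[min(a, b)] → w = 0.37
R4: low=0.17 → w = 0.17
Rules with consequent 'low': {R2, R3, R4} → strengths 0.88, 0.37, 0.17
Aggregate via t-conorm [max(a, b)]: 0.88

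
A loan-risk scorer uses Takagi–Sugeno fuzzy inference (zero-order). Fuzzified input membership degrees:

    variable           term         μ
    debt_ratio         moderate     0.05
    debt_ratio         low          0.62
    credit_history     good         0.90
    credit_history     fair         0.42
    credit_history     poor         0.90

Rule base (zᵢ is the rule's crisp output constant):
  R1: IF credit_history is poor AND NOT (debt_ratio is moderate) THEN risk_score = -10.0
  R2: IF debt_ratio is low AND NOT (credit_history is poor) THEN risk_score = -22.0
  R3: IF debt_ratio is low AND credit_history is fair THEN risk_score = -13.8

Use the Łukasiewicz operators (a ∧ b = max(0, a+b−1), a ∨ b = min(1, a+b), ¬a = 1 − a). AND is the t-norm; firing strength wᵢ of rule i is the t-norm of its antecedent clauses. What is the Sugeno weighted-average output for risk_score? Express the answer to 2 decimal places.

-10.17

R1 (z=-10.0): poor=0.90, ¬moderate=1−0.05=0.95; AND[max(0, a+b−1)] → w = 0.85
R2 (z=-22.0): low=0.62, ¬poor=1−0.90=0.10; AND[max(0, a+b−1)] → w = 0.00
R3 (z=-13.8): low=0.62, fair=0.42; AND[max(0, a+b−1)] → w = 0.04
Weighted average = (0.85·-10.0 + 0.00·-22.0 + 0.04·-13.8) / (0.85 + 0.00 + 0.04)
  = -9.0520 / 0.8900 = -10.17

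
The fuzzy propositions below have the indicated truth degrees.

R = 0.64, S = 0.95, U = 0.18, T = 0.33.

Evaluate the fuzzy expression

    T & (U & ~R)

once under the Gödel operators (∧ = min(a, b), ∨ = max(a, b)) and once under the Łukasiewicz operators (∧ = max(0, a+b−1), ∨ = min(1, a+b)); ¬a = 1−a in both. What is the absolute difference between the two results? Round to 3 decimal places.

Under Gödel:
  ~R = 1 − 0.64 = 0.36
  U & ~R = min(a, b) on (0.18, 0.36) = 0.18
  T & (U & ~R) = min(a, b) on (0.33, 0.18) = 0.18
  → value = 0.1800
Under Łukasiewicz:
  ~R = 1 − 0.64 = 0.36
  U & ~R = max(0, a+b−1) on (0.18, 0.36) = 0.00
  T & (U & ~R) = max(0, a+b−1) on (0.33, 0.00) = 0.00
  → value = 0.0000
|0.1800 − 0.0000| = 0.180

0.180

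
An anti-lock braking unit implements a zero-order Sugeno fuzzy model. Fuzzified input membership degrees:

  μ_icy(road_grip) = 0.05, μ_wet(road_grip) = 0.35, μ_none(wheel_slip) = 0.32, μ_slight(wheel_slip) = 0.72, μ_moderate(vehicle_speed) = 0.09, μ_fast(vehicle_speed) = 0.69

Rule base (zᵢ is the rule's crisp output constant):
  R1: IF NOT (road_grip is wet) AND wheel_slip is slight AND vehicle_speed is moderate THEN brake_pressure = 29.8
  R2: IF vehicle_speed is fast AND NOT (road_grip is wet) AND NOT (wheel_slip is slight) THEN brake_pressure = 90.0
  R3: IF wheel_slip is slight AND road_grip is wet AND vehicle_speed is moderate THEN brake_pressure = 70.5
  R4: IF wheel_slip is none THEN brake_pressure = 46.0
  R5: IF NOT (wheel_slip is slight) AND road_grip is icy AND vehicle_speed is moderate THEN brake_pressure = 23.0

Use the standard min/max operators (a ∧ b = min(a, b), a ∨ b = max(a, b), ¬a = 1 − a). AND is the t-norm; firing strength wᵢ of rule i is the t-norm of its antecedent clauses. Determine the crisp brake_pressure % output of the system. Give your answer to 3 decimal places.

60.358

R1 (z=29.8): ¬wet=1−0.35=0.65, slight=0.72, moderate=0.09; AND[min(a, b)] → w = 0.09
R2 (z=90.0): fast=0.69, ¬wet=1−0.35=0.65, ¬slight=1−0.72=0.28; AND[min(a, b)] → w = 0.28
R3 (z=70.5): slight=0.72, wet=0.35, moderate=0.09; AND[min(a, b)] → w = 0.09
R4 (z=46.0): none=0.32 → w = 0.32
R5 (z=23.0): ¬slight=1−0.72=0.28, icy=0.05, moderate=0.09; AND[min(a, b)] → w = 0.05
Weighted average = (0.09·29.8 + 0.28·90.0 + 0.09·70.5 + 0.32·46.0 + 0.05·23.0) / (0.09 + 0.28 + 0.09 + 0.32 + 0.05)
  = 50.0970 / 0.8300 = 60.358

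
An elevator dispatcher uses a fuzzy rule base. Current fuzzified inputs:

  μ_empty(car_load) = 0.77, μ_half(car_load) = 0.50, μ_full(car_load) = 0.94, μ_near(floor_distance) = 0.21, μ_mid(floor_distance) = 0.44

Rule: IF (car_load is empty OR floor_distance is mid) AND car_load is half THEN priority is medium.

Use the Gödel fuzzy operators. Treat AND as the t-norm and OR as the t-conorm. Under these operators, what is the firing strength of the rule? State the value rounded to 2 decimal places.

firing strength: (empty=0.77 OR mid=0.44) = 0.77; AND[min(a, b)] with half=0.50 → w = 0.50

0.50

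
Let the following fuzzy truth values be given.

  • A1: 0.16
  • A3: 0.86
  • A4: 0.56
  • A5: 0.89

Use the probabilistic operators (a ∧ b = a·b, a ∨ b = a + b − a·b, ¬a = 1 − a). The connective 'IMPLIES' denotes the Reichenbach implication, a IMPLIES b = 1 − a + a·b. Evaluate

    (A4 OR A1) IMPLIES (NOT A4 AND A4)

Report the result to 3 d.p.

0.525

A4 OR A1 = a + b − a·b on (0.5600, 0.1600) = 0.6304
NOT A4 = 1 − 0.5600 = 0.4400
NOT A4 AND A4 = a·b on (0.4400, 0.5600) = 0.2464
(A4 OR A1) IMPLIES (NOT A4 AND A4)  [Reichenbach: 1 − a + a·b] with a=0.6304, b=0.2464 → 0.5249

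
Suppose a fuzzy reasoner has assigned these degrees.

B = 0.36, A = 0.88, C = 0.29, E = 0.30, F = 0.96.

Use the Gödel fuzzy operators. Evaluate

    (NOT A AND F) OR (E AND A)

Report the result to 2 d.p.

0.30

NOT A = 1 − 0.88 = 0.12
NOT A AND F = min(a, b) on (0.12, 0.96) = 0.12
E AND A = min(a, b) on (0.30, 0.88) = 0.30
(NOT A AND F) OR (E AND A) = max(a, b) on (0.12, 0.30) = 0.30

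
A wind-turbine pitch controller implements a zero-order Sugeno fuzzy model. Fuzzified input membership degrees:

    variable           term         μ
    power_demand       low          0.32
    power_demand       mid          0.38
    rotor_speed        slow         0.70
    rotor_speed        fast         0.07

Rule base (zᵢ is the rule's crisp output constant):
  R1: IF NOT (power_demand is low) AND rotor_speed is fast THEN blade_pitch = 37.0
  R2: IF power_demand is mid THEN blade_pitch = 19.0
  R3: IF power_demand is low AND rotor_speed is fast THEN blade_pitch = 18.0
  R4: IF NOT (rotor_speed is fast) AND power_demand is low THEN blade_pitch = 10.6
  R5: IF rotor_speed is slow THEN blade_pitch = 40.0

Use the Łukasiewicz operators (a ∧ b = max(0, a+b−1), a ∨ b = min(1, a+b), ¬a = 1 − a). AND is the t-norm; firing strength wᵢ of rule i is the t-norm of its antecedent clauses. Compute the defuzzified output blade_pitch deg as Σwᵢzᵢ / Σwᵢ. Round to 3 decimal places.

28.474

R1 (z=37.0): ¬low=1−0.32=0.68, fast=0.07; AND[max(0, a+b−1)] → w = 0.00
R2 (z=19.0): mid=0.38 → w = 0.38
R3 (z=18.0): low=0.32, fast=0.07; AND[max(0, a+b−1)] → w = 0.00
R4 (z=10.6): ¬fast=1−0.07=0.93, low=0.32; AND[max(0, a+b−1)] → w = 0.25
R5 (z=40.0): slow=0.70 → w = 0.70
Weighted average = (0.00·37.0 + 0.38·19.0 + 0.00·18.0 + 0.25·10.6 + 0.70·40.0) / (0.00 + 0.38 + 0.00 + 0.25 + 0.70)
  = 37.8700 / 1.3300 = 28.474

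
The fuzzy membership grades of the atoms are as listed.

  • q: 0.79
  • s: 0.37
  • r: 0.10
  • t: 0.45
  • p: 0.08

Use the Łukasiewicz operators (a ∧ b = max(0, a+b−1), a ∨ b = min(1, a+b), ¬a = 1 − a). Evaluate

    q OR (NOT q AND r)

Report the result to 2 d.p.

NOT q = 1 − 0.79 = 0.21
NOT q AND r = max(0, a+b−1) on (0.21, 0.10) = 0.00
q OR (NOT q AND r) = min(1, a+b) on (0.79, 0.00) = 0.79

0.79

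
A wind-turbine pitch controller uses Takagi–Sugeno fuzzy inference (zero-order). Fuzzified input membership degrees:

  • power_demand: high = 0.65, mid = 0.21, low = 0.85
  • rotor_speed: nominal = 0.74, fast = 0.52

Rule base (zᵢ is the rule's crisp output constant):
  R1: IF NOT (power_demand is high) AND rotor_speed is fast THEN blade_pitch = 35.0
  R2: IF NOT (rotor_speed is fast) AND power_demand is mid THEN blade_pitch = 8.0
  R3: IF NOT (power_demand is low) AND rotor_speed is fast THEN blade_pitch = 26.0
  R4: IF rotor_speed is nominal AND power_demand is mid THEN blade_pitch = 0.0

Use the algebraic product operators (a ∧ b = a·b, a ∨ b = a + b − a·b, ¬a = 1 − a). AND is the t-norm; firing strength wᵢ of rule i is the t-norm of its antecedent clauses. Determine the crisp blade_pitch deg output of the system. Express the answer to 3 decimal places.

R1 (z=35.0): ¬high=1−0.65=0.35, fast=0.52; AND[a·b] → w = 0.1820
R2 (z=8.0): ¬fast=1−0.52=0.48, mid=0.21; AND[a·b] → w = 0.1008
R3 (z=26.0): ¬low=1−0.85=0.15, fast=0.52; AND[a·b] → w = 0.0780
R4 (z=0.0): nominal=0.74, mid=0.21; AND[a·b] → w = 0.1554
Weighted average = (0.1820·35.0 + 0.1008·8.0 + 0.0780·26.0 + 0.1554·0.0) / (0.1820 + 0.1008 + 0.0780 + 0.1554)
  = 9.2044 / 0.5162 = 17.831

17.831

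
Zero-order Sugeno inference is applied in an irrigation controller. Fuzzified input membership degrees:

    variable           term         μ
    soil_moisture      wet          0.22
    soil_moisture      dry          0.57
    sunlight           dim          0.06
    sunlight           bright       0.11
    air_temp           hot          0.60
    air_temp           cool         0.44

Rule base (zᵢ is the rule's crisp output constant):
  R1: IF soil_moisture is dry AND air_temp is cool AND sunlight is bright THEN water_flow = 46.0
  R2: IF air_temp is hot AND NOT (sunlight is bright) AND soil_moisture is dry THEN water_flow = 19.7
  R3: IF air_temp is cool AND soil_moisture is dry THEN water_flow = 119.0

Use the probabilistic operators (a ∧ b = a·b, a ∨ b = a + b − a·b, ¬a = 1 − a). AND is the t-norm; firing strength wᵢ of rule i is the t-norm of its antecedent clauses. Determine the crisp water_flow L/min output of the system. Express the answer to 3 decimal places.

63.680

R1 (z=46.0): dry=0.57, cool=0.44, bright=0.11; AND[a·b] → w = 0.0276
R2 (z=19.7): hot=0.60, ¬bright=1−0.11=0.89, dry=0.57; AND[a·b] → w = 0.3044
R3 (z=119.0): cool=0.44, dry=0.57; AND[a·b] → w = 0.2508
Weighted average = (0.0276·46.0 + 0.3044·19.7 + 0.2508·119.0) / (0.0276 + 0.3044 + 0.2508)
  = 37.1105 / 0.5828 = 63.680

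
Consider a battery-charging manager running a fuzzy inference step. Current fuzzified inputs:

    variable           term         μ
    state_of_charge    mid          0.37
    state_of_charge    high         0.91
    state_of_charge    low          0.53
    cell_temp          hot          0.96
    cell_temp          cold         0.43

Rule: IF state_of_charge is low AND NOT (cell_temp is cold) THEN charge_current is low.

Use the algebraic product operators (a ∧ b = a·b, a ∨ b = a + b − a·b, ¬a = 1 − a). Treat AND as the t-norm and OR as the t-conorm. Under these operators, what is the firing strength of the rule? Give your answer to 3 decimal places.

firing strength: low=0.53, ¬cold=1−0.43=0.57; AND[a·b] → w = 0.3021

0.302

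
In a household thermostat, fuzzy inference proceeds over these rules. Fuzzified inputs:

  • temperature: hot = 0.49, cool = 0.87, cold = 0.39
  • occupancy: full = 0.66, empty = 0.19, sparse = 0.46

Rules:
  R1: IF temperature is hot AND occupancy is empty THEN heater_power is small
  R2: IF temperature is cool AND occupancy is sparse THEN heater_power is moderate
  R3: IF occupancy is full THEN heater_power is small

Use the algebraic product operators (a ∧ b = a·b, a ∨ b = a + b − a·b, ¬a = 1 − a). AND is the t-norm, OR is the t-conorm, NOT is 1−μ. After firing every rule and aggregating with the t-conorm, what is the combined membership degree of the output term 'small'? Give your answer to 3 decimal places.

R1: hot=0.49, empty=0.19; AND[a·b] → w = 0.0931
R2: cool=0.87, sparse=0.46; AND[a·b] → w = 0.4002
R3: full=0.66 → w = 0.6600
Rules with consequent 'small': {R1, R3} → strengths 0.0931, 0.6600
Aggregate via t-conorm [a + b − a·b]: 0.6917

0.692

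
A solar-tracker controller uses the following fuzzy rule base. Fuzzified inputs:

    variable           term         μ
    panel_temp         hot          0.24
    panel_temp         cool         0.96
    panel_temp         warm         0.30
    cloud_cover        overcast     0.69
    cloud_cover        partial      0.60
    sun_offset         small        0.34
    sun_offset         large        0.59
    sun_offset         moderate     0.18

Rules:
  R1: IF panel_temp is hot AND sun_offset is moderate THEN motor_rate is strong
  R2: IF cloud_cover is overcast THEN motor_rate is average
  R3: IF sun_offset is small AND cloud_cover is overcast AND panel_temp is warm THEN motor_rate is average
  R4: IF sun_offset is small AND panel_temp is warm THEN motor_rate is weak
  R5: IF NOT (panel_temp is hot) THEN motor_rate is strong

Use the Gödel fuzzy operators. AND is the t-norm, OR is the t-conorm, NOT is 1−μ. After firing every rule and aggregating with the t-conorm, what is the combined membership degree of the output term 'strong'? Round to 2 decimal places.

0.76

R1: hot=0.24, moderate=0.18; AND[min(a, b)] → w = 0.18
R2: overcast=0.69 → w = 0.69
R3: small=0.34, overcast=0.69, warm=0.30; AND[min(a, b)] → w = 0.30
R4: small=0.34, warm=0.30; AND[min(a, b)] → w = 0.30
R5: ¬hot=1−0.24=0.76 → w = 0.76
Rules with consequent 'strong': {R1, R5} → strengths 0.18, 0.76
Aggregate via t-conorm [max(a, b)]: 0.76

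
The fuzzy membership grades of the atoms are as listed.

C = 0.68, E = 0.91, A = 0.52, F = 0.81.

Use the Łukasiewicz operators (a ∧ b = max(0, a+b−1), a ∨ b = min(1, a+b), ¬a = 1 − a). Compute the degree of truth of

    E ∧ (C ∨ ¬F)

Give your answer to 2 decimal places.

¬F = 1 − 0.81 = 0.19
C ∨ ¬F = min(1, a+b) on (0.68, 0.19) = 0.87
E ∧ (C ∨ ¬F) = max(0, a+b−1) on (0.91, 0.87) = 0.78

0.78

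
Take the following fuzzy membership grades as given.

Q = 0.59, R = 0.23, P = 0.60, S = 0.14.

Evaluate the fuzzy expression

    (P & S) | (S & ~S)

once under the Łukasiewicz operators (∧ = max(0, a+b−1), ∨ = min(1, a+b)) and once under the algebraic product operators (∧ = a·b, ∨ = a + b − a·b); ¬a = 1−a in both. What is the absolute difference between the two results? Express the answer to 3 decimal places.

Under Łukasiewicz:
  P & S = max(0, a+b−1) on (0.60, 0.14) = 0.00
  ~S = 1 − 0.14 = 0.86
  S & ~S = max(0, a+b−1) on (0.14, 0.86) = 0.00
  (P & S) | (S & ~S) = min(1, a+b) on (0.00, 0.00) = 0.00
  → value = 0.0000
Under algebraic product:
  P & S = a·b on (0.6000, 0.1400) = 0.0840
  ~S = 1 − 0.1400 = 0.8600
  S & ~S = a·b on (0.1400, 0.8600) = 0.1204
  (P & S) | (S & ~S) = a + b − a·b on (0.0840, 0.1204) = 0.1943
  → value = 0.1943
|0.0000 − 0.1943| = 0.194

0.194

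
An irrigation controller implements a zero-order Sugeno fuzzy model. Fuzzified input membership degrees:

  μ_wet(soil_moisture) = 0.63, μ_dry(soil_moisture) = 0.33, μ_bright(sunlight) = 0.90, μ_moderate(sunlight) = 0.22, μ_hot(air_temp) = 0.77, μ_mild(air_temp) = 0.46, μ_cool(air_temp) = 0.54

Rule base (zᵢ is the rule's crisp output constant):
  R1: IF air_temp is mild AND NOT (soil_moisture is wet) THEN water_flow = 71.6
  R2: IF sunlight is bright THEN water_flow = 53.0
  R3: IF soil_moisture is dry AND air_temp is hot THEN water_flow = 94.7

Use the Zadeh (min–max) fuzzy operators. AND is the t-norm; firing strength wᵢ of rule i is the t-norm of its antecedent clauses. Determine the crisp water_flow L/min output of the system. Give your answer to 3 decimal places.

R1 (z=71.6): mild=0.46, ¬wet=1−0.63=0.37; AND[min(a, b)] → w = 0.37
R2 (z=53.0): bright=0.90 → w = 0.90
R3 (z=94.7): dry=0.33, hot=0.77; AND[min(a, b)] → w = 0.33
Weighted average = (0.37·71.6 + 0.90·53.0 + 0.33·94.7) / (0.37 + 0.90 + 0.33)
  = 105.4430 / 1.6000 = 65.902

65.902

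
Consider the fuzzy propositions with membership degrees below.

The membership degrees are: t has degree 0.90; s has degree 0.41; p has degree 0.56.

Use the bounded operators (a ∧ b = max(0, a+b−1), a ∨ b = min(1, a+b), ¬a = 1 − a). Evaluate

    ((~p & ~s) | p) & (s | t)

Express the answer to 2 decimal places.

0.59

~p = 1 − 0.56 = 0.44
~s = 1 − 0.41 = 0.59
~p & ~s = max(0, a+b−1) on (0.44, 0.59) = 0.03
(~p & ~s) | p = min(1, a+b) on (0.03, 0.56) = 0.59
s | t = min(1, a+b) on (0.41, 0.90) = 1.00
((~p & ~s) | p) & (s | t) = max(0, a+b−1) on (0.59, 1.00) = 0.59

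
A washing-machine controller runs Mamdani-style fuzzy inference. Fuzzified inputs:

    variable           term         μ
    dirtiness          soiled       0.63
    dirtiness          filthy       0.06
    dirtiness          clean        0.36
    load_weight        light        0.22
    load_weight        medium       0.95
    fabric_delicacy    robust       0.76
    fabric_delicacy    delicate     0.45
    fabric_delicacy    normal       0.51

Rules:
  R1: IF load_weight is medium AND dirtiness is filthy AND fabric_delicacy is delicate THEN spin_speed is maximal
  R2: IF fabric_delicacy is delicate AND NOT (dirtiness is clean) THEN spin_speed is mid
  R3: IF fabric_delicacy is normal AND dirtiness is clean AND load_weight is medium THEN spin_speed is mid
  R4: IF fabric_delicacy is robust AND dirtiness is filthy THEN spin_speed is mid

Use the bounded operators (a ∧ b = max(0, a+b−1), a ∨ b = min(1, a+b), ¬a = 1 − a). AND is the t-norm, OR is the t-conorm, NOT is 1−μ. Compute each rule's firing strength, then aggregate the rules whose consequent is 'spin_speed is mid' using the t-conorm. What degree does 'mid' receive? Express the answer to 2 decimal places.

0.09

R1: medium=0.95, filthy=0.06, delicate=0.45; AND[max(0, a+b−1)] → w = 0.00
R2: delicate=0.45, ¬clean=1−0.36=0.64; AND[max(0, a+b−1)] → w = 0.09
R3: normal=0.51, clean=0.36, medium=0.95; AND[max(0, a+b−1)] → w = 0.00
R4: robust=0.76, filthy=0.06; AND[max(0, a+b−1)] → w = 0.00
Rules with consequent 'mid': {R2, R3, R4} → strengths 0.09, 0.00, 0.00
Aggregate via t-conorm [min(1, a+b)]: 0.09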